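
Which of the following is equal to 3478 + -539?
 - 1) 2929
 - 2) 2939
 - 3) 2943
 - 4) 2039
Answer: 2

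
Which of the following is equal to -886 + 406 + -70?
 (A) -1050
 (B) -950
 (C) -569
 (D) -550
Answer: D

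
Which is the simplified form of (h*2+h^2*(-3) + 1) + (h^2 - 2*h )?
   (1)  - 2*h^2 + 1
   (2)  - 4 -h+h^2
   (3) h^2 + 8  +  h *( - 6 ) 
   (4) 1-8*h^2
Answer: 1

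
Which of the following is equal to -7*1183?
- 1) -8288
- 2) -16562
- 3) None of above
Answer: 3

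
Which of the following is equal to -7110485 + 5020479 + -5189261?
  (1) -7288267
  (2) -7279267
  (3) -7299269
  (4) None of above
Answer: 2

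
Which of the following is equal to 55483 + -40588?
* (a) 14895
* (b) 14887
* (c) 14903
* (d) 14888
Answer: a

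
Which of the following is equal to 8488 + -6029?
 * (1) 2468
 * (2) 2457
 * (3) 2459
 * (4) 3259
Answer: 3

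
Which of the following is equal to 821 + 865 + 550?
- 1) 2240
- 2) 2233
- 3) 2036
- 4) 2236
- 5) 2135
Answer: 4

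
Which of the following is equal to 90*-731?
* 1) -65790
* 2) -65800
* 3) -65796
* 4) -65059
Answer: 1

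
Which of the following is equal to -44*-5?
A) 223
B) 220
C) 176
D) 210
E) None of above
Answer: B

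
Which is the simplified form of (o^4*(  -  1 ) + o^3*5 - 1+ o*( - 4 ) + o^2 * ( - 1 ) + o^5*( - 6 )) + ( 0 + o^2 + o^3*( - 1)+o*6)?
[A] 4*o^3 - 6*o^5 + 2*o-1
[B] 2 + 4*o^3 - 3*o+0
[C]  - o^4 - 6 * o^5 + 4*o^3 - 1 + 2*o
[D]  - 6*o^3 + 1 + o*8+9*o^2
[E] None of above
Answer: C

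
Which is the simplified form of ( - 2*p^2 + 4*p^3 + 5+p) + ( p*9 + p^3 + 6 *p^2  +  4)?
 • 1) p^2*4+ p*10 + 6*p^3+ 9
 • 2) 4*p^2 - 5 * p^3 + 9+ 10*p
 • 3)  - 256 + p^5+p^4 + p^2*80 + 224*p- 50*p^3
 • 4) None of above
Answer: 4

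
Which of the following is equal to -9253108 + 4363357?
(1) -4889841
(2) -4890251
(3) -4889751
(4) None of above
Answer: 3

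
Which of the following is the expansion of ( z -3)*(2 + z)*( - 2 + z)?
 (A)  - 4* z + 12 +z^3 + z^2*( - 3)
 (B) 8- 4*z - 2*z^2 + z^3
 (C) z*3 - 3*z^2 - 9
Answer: A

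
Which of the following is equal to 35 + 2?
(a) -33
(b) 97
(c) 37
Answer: c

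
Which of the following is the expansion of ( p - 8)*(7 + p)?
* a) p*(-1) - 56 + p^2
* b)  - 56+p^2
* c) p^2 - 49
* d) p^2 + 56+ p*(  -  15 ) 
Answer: a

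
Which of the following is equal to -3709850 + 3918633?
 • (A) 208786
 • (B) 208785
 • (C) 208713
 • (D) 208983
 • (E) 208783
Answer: E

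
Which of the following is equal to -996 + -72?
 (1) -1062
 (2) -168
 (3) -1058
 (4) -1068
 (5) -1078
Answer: 4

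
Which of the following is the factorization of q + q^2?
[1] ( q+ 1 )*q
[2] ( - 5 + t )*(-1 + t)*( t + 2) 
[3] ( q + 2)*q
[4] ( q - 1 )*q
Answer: 1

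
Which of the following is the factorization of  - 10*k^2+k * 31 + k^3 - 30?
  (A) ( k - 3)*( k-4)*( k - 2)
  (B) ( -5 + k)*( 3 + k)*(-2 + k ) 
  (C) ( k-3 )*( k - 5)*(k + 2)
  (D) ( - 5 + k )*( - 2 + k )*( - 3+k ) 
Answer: D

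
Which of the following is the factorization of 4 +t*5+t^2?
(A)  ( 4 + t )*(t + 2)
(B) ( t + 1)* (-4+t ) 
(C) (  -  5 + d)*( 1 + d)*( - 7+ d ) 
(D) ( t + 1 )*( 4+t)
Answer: D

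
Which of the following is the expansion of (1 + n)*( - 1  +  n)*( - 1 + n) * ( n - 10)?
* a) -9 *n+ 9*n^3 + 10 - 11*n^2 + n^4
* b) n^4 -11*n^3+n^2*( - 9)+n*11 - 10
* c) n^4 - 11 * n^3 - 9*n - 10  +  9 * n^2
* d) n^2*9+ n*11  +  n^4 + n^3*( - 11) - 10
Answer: d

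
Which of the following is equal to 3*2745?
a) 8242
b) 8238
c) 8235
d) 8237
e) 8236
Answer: c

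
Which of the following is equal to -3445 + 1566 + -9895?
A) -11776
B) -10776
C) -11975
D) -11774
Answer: D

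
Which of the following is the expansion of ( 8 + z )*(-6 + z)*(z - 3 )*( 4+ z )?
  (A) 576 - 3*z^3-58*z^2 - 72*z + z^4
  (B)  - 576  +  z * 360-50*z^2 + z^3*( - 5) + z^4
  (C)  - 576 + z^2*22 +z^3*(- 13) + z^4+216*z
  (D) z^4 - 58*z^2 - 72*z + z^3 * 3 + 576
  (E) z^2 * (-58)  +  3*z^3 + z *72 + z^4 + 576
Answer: D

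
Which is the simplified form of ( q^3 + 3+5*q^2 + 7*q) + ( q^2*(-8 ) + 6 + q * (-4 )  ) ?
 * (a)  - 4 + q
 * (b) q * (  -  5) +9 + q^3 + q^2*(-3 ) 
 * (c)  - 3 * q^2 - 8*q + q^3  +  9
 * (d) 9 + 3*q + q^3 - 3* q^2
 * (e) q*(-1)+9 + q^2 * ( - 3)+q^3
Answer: d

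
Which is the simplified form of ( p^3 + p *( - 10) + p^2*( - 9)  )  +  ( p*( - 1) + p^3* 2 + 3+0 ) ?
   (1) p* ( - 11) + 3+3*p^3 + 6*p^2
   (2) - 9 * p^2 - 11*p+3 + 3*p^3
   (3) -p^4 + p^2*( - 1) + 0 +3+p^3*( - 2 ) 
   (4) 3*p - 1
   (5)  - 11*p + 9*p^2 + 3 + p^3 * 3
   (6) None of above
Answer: 2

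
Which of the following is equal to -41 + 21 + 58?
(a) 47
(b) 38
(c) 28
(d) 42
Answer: b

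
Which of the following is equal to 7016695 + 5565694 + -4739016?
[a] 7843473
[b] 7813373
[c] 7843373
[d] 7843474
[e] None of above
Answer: c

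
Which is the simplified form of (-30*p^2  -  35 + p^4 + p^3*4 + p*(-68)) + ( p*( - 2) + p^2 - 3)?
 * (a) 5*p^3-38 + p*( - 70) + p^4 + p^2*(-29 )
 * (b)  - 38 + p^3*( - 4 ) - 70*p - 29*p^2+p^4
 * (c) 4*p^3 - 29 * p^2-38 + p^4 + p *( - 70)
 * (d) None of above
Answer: c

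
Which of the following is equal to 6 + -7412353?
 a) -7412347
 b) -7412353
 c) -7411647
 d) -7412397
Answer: a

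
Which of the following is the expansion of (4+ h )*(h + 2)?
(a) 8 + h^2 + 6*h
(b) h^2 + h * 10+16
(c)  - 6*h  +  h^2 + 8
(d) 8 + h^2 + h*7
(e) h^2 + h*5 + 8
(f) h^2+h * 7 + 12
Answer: a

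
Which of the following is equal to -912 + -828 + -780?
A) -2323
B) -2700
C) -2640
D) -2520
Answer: D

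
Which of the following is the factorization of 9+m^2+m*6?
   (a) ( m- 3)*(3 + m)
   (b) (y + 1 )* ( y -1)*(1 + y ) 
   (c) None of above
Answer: c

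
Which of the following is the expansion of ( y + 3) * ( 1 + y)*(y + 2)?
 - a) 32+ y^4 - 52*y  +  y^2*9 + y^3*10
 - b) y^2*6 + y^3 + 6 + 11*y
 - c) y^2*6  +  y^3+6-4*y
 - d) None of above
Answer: b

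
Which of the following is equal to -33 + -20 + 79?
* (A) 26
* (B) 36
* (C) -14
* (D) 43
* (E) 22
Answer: A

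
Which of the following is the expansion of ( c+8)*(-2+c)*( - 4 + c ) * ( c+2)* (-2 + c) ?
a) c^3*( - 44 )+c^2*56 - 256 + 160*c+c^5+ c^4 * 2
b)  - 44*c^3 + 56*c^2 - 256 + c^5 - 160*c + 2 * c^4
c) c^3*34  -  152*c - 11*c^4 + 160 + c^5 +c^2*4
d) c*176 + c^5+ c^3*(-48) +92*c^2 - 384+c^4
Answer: a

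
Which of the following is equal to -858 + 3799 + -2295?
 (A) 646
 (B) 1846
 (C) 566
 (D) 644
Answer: A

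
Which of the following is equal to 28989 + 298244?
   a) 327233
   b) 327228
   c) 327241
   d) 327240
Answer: a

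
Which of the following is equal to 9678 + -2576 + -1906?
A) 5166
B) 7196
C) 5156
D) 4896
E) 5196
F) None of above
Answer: E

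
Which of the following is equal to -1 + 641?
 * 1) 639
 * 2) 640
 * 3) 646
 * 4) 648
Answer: 2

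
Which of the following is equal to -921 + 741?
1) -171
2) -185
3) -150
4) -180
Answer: 4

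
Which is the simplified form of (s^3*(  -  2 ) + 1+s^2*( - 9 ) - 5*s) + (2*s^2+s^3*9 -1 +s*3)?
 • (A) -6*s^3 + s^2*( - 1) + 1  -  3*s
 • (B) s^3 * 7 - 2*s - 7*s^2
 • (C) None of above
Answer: B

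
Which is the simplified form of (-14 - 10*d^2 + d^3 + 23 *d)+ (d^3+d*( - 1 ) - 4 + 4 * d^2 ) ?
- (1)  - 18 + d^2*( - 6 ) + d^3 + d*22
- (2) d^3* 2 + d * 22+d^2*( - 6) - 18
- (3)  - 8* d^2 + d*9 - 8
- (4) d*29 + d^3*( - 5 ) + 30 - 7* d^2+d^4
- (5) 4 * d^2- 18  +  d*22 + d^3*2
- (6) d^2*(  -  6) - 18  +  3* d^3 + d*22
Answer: 2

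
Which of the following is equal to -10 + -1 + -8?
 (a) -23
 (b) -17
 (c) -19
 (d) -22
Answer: c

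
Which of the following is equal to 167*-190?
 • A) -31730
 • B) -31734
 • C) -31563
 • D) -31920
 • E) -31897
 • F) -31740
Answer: A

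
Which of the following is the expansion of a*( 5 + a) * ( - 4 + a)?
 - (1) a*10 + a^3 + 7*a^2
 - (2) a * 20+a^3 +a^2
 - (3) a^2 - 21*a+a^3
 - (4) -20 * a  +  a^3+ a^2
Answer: 4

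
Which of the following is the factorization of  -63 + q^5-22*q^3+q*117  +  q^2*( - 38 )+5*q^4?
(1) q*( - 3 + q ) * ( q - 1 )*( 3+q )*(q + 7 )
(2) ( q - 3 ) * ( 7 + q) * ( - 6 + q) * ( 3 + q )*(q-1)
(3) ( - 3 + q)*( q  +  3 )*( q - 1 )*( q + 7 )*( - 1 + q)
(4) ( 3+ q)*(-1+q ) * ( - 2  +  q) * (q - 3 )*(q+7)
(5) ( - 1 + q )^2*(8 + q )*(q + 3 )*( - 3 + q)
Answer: 3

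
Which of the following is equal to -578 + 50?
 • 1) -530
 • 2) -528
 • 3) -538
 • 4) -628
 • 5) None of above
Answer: 2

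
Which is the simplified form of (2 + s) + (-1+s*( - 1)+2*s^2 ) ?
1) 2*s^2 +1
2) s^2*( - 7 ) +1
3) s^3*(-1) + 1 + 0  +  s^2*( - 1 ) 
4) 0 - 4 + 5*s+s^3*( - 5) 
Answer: 1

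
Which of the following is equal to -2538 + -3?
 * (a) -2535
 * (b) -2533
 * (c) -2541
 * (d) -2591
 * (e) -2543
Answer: c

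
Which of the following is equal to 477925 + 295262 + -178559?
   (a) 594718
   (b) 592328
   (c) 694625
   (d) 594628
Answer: d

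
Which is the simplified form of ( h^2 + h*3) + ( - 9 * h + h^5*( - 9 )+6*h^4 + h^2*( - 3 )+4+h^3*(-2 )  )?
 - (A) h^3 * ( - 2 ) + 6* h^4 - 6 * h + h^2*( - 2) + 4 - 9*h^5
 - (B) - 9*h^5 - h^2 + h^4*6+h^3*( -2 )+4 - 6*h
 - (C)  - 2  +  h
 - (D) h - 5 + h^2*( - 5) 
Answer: A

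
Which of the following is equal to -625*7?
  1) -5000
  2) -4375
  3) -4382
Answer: 2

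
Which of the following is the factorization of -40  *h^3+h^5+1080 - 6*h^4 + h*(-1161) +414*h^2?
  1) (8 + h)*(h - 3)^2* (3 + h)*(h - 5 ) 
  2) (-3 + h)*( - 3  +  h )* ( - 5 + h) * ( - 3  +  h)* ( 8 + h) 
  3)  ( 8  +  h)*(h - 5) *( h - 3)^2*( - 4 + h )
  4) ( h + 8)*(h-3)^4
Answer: 2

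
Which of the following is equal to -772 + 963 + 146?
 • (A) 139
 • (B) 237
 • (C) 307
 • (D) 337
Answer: D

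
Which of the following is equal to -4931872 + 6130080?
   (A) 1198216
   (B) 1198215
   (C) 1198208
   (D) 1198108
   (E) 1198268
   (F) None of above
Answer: C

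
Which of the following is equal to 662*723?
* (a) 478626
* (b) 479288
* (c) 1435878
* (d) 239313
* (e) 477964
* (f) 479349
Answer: a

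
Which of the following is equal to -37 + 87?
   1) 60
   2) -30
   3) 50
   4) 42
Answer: 3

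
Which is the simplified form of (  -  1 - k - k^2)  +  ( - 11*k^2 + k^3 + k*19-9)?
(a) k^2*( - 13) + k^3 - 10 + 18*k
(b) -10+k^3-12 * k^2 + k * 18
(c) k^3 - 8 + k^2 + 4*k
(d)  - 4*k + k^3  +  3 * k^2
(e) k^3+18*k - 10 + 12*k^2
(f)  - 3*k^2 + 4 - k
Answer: b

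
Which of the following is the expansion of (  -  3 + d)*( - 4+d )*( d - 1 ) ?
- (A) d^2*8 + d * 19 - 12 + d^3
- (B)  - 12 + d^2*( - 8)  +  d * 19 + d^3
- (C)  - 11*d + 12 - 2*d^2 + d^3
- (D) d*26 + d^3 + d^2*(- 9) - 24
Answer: B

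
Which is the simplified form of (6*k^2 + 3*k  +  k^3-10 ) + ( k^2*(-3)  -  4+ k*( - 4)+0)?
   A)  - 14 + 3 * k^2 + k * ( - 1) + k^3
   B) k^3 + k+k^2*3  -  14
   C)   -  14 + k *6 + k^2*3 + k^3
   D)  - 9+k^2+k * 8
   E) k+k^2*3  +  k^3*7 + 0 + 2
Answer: A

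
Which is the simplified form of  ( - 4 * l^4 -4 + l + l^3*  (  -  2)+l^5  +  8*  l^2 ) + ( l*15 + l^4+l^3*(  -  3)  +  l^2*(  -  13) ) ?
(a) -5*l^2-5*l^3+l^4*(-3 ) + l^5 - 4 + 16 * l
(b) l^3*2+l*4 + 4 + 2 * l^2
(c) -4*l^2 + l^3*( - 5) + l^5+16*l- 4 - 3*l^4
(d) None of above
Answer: a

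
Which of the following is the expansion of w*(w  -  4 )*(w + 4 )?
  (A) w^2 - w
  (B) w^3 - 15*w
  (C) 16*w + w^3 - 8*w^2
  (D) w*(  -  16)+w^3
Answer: D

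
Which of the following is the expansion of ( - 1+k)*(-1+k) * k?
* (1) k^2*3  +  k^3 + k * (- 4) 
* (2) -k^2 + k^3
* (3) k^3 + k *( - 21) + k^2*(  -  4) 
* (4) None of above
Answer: 4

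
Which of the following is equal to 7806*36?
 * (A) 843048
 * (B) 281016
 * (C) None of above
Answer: B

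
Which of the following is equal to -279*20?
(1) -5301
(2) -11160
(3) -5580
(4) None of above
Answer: 3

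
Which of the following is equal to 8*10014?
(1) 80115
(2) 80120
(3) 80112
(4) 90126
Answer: 3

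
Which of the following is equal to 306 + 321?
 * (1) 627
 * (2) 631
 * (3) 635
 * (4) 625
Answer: 1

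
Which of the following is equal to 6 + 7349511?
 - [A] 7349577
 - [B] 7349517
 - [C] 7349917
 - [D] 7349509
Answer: B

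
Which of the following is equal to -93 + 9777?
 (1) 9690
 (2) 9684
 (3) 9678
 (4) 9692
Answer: 2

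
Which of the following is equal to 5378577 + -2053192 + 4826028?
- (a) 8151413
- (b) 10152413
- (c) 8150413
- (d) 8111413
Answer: a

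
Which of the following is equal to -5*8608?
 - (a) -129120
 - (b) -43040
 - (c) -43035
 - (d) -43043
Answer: b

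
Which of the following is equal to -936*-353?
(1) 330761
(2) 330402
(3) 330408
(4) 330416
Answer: 3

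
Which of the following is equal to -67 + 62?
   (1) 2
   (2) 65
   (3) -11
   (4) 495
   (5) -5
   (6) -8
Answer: 5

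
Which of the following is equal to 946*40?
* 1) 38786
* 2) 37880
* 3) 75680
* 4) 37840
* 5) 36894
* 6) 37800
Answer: 4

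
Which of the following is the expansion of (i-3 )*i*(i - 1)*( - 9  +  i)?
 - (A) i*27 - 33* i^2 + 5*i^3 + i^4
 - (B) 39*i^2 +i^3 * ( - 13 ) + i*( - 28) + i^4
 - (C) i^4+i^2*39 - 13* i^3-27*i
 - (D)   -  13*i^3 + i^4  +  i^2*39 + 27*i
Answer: C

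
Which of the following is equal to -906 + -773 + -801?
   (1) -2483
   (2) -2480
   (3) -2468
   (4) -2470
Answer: 2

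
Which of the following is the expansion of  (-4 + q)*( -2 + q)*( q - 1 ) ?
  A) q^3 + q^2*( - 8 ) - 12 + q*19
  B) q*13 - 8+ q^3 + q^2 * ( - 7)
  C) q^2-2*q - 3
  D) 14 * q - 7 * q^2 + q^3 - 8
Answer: D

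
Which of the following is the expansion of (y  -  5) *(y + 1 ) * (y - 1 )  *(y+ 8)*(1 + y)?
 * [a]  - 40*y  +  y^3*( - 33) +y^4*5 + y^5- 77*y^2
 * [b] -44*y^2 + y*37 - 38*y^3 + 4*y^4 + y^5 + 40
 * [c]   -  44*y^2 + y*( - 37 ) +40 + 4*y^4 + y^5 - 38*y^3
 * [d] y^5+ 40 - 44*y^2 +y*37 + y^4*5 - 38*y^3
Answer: b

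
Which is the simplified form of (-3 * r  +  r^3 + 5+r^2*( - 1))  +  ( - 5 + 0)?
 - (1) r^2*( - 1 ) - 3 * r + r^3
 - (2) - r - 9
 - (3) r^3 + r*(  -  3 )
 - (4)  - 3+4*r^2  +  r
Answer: 1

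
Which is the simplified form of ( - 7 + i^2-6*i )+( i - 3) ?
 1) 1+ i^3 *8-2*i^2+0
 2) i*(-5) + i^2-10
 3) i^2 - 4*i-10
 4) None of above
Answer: 2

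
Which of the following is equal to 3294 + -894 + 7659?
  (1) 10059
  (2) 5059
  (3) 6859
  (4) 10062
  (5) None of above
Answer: 1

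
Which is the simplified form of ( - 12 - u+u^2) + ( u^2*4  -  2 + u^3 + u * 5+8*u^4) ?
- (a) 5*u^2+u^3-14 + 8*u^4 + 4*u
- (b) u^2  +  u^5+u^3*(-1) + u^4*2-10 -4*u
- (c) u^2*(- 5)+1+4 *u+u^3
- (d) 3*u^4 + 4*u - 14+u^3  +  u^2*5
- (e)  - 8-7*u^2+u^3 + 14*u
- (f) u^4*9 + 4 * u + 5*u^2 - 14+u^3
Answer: a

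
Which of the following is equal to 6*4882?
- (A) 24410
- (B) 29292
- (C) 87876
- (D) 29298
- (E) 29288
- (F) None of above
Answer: B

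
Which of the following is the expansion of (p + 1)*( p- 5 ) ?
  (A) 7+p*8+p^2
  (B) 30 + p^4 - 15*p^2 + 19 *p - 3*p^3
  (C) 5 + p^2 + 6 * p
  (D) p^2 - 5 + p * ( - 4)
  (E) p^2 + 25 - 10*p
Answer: D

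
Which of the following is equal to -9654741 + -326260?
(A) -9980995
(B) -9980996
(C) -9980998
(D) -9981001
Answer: D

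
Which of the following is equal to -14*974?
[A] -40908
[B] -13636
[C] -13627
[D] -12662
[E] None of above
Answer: B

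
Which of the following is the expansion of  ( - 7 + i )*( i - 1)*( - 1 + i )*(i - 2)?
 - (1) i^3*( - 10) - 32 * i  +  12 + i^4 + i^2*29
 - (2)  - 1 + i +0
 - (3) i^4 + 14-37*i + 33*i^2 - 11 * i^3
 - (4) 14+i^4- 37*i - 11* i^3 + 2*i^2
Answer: 3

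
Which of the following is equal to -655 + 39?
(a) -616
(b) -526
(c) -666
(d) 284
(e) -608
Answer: a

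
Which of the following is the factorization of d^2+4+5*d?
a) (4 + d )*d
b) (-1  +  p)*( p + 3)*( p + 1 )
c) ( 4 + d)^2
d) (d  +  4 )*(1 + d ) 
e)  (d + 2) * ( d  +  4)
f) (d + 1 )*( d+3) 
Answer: d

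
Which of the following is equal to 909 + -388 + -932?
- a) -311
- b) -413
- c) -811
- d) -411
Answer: d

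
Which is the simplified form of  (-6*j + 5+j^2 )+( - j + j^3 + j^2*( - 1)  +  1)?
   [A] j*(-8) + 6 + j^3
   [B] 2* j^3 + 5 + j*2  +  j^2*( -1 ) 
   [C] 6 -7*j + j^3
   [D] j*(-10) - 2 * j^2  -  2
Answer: C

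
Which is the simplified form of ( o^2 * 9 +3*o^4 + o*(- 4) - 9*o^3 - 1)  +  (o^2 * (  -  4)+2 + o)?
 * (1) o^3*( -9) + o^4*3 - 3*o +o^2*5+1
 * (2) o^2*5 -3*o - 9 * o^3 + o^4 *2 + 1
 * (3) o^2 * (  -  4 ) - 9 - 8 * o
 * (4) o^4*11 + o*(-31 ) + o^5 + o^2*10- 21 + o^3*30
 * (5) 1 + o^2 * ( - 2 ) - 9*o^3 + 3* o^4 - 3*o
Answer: 1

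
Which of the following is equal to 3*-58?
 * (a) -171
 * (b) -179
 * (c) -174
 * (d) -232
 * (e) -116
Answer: c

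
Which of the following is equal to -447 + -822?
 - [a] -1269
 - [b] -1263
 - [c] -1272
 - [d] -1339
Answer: a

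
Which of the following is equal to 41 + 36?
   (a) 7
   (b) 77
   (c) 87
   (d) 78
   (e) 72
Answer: b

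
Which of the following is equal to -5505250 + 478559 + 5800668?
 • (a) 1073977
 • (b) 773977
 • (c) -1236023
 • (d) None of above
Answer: b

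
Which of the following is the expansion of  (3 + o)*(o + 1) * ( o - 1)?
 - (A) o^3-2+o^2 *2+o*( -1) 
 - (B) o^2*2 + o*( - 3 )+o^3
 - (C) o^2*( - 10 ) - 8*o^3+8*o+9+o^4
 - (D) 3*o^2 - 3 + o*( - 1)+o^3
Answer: D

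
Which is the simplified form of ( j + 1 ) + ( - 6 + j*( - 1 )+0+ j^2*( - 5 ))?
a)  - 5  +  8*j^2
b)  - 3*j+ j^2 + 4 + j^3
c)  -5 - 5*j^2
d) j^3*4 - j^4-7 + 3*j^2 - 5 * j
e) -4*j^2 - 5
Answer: c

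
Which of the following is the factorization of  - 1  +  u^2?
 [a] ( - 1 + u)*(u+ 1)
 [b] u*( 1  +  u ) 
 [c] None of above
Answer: a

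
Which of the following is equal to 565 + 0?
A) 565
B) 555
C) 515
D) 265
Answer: A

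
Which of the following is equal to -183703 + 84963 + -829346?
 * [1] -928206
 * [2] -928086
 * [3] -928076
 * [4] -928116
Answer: 2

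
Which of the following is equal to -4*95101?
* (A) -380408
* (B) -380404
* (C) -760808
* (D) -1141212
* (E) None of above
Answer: B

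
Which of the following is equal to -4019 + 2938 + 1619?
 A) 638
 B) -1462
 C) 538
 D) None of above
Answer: C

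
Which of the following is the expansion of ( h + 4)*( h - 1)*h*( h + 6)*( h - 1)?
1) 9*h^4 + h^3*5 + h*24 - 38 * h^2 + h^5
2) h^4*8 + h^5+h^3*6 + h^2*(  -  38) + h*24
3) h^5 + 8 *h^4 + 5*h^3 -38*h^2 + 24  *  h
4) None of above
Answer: 3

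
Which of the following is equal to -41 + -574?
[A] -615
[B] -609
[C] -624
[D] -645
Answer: A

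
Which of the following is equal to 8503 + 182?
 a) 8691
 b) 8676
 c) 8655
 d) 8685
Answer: d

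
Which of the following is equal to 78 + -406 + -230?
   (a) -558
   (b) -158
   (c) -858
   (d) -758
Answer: a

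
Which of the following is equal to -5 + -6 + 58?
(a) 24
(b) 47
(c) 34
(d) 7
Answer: b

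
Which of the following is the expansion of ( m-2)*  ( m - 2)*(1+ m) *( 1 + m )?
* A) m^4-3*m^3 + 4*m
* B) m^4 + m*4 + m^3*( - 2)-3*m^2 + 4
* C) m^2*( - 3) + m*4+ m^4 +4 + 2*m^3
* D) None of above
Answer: B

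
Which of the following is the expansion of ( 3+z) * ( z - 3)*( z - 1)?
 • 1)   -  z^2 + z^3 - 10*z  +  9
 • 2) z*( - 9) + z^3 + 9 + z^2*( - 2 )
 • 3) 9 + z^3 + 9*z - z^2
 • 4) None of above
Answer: 4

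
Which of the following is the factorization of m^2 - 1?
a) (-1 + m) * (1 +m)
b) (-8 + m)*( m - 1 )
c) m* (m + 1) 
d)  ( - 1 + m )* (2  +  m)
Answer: a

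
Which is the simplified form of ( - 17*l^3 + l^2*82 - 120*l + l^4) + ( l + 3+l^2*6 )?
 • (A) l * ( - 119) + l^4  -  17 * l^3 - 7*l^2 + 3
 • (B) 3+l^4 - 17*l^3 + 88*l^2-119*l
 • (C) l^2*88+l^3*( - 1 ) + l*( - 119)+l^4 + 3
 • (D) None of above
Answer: B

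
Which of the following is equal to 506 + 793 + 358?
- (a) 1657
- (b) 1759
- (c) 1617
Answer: a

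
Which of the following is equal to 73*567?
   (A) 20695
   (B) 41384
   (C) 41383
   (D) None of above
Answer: D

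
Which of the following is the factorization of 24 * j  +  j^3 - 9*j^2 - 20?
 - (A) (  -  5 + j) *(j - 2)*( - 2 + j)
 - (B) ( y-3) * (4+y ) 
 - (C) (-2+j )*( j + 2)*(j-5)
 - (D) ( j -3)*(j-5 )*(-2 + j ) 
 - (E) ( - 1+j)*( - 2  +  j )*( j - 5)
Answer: A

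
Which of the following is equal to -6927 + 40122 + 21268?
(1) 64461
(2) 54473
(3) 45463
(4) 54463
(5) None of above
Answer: 4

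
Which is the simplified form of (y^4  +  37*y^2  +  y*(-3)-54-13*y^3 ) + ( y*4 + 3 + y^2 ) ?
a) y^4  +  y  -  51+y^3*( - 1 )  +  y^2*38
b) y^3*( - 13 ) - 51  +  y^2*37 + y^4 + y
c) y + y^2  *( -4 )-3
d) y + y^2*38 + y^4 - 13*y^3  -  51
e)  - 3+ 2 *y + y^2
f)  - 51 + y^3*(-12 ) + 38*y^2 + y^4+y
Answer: d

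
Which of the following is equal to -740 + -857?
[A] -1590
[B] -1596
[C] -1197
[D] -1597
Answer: D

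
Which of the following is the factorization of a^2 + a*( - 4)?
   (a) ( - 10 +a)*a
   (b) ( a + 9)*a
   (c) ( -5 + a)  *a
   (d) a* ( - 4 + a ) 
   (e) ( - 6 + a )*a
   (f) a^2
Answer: d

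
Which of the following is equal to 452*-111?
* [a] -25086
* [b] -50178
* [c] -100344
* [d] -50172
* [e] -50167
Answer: d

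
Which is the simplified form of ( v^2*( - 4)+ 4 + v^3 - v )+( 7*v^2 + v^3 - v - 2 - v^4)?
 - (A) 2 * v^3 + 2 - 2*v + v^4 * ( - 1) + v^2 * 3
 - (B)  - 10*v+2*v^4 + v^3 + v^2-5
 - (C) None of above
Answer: A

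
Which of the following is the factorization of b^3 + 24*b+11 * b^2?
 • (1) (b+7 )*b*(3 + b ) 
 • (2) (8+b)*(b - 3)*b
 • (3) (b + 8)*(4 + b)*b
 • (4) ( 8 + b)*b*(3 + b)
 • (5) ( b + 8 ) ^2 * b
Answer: 4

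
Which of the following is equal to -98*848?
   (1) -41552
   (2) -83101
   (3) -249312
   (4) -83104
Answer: 4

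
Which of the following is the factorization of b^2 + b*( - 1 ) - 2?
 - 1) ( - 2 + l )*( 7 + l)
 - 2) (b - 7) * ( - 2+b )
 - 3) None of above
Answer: 3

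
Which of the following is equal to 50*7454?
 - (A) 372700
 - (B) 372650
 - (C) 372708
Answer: A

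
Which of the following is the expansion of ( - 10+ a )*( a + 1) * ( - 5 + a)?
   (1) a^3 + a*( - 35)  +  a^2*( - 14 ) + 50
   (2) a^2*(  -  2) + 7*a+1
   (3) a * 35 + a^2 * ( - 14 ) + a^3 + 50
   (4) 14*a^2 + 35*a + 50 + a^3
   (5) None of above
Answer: 3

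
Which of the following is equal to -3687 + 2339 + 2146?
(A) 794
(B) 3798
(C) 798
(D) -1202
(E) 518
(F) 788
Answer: C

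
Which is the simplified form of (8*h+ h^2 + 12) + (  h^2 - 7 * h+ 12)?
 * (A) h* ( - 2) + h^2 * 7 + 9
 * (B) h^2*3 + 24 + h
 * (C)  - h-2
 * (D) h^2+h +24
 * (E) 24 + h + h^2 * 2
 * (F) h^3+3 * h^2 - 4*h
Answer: E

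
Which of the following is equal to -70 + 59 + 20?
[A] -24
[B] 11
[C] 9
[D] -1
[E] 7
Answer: C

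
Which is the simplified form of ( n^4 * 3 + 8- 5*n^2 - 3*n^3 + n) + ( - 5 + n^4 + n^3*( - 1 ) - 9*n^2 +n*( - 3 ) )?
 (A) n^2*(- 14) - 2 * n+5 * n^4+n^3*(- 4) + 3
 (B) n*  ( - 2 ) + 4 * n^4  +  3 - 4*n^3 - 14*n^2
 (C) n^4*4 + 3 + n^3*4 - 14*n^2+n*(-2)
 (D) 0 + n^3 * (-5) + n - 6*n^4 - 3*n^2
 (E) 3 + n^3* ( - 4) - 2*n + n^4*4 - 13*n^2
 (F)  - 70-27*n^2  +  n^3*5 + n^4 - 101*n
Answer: B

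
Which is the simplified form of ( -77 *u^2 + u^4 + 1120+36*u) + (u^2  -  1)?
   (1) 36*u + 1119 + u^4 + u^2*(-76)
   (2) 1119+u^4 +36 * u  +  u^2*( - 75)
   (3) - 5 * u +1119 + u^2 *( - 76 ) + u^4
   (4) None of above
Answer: 1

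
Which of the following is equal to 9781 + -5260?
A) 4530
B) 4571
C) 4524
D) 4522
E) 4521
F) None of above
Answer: E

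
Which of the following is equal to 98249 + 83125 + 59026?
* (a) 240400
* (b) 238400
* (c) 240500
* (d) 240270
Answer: a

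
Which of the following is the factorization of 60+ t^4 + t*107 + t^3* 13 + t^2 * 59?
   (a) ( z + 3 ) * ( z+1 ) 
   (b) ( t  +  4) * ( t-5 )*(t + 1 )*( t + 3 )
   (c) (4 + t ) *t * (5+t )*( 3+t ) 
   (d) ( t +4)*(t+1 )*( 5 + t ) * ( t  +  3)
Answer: d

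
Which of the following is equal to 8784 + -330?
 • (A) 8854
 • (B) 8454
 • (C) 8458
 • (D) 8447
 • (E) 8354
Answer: B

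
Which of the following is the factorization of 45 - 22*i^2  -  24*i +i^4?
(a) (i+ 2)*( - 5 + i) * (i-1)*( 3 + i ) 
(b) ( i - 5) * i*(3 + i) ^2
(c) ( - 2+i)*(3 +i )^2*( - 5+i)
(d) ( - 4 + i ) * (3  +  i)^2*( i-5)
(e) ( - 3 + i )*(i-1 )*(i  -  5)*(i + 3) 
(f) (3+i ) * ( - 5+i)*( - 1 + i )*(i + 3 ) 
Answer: f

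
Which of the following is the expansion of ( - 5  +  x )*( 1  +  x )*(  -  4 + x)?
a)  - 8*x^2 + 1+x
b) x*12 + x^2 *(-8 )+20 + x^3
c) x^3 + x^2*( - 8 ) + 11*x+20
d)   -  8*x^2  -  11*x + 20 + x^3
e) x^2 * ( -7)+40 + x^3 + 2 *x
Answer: c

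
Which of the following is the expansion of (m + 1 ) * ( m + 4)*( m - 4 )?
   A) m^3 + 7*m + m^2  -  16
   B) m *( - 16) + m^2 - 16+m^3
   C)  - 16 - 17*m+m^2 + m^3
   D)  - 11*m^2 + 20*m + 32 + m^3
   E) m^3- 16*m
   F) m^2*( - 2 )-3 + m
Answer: B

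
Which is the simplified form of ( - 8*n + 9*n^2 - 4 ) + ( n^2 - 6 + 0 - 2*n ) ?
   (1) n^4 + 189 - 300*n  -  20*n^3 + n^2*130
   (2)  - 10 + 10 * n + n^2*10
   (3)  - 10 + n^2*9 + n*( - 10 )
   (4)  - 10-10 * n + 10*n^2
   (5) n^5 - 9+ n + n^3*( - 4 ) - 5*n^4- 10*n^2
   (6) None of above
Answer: 4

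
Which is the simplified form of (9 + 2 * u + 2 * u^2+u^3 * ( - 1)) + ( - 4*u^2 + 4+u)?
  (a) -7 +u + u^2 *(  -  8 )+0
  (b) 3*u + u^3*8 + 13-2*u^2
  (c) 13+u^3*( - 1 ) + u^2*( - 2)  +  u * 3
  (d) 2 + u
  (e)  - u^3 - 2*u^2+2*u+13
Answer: c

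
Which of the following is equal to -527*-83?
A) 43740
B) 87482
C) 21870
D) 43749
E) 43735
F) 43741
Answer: F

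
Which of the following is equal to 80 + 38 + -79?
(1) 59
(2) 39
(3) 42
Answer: 2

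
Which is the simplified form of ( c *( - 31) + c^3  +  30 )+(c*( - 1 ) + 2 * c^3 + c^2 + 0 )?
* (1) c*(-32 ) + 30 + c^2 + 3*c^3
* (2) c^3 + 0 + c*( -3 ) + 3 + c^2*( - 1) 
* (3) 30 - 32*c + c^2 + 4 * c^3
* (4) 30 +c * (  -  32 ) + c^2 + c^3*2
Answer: 1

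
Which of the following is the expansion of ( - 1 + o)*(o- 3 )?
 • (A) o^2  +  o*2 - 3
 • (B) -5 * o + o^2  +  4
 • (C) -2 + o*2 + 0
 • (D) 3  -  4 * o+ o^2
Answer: D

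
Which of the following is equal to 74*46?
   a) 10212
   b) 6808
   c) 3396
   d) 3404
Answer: d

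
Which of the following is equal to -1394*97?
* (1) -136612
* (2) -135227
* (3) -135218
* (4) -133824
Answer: 3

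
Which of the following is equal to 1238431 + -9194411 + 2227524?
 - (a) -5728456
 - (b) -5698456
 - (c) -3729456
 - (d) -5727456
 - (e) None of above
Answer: a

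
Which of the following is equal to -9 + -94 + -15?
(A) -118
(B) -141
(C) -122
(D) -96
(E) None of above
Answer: A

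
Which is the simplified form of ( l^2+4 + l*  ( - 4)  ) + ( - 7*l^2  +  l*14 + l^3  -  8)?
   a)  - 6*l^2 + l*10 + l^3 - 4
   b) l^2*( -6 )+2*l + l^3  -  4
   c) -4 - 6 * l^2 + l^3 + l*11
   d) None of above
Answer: a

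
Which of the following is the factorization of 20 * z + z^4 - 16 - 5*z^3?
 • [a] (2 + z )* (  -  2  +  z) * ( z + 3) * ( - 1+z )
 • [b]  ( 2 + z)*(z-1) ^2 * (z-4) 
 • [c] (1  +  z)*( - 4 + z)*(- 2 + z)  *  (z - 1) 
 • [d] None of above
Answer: d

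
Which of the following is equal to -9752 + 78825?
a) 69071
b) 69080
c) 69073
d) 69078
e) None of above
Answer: c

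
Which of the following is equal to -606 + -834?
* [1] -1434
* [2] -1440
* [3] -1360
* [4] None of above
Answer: 2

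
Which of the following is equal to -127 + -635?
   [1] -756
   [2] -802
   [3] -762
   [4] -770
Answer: 3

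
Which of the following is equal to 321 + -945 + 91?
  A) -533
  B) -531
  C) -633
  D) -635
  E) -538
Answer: A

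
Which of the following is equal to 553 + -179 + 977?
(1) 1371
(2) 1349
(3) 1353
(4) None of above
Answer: 4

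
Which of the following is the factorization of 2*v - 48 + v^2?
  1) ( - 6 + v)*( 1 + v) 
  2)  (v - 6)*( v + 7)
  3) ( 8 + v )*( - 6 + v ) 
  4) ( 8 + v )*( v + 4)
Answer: 3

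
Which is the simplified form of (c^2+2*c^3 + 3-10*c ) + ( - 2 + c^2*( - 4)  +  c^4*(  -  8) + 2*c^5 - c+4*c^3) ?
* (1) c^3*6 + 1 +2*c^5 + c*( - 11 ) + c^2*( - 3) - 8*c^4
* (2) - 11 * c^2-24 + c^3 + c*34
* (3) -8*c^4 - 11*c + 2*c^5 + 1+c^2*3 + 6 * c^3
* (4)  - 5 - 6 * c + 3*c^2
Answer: 1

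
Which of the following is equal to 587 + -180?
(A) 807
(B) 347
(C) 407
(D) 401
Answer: C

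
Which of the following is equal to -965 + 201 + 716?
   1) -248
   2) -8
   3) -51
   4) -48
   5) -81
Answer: 4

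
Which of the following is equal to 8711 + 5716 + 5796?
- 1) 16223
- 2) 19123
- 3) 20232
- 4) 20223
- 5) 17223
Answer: 4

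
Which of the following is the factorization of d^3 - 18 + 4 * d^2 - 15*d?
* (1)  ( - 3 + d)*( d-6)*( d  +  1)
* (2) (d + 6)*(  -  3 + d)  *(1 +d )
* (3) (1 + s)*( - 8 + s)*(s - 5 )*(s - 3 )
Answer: 2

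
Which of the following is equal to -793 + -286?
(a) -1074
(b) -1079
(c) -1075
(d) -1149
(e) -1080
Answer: b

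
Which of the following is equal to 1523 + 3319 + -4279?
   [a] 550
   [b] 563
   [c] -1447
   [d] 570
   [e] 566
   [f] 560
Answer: b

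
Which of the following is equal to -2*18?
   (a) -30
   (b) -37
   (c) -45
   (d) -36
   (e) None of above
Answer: d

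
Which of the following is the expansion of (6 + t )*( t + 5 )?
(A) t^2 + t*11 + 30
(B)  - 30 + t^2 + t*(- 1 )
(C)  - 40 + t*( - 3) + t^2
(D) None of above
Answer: A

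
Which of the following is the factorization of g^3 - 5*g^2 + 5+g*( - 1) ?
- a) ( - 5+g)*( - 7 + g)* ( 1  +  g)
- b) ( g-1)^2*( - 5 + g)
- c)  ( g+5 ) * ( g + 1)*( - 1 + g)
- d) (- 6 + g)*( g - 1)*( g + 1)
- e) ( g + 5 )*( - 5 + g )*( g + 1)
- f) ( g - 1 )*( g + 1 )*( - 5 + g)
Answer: f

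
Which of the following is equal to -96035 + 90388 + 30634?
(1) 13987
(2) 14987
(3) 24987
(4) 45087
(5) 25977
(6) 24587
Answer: 3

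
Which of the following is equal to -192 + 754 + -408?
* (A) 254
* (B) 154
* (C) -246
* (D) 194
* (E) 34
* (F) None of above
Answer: B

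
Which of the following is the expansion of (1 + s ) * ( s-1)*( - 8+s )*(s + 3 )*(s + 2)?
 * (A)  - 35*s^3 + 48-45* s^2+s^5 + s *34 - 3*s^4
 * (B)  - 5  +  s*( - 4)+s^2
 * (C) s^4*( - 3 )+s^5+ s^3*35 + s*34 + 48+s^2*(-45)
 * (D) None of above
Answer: A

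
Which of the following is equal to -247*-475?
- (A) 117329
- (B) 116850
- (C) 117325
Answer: C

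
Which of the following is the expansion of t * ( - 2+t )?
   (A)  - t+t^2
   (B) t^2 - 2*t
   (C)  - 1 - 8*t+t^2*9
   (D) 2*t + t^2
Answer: B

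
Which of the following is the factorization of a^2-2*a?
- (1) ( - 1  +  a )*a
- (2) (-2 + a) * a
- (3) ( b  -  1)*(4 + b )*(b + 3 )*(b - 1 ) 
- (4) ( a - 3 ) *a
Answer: 2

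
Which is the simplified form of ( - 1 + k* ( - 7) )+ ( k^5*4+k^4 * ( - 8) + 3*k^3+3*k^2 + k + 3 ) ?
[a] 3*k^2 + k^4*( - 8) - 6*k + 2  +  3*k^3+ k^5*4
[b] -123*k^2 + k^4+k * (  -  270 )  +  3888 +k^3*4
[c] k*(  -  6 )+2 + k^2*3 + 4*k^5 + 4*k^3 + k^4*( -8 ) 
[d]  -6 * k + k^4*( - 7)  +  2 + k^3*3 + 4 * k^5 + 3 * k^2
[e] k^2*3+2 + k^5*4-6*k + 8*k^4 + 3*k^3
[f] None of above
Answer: a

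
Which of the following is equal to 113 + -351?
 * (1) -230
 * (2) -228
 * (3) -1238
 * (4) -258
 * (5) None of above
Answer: 5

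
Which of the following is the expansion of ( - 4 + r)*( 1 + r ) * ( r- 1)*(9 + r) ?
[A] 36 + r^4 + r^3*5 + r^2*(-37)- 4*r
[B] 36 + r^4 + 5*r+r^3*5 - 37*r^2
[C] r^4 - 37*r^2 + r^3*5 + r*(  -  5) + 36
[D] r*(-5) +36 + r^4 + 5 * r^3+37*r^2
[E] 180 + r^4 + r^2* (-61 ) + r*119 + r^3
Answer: C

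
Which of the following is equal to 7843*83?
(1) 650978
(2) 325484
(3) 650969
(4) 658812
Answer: 3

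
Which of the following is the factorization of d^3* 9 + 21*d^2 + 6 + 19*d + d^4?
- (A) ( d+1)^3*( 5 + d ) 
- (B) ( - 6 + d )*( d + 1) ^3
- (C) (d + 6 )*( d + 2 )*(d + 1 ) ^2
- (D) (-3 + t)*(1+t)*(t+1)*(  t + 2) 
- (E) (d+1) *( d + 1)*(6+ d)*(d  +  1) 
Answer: E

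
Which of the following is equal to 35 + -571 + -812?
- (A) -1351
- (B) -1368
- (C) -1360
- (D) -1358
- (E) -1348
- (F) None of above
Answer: E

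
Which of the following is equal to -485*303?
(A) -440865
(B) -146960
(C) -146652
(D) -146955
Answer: D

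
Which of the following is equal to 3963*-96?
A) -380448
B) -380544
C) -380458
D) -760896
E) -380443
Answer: A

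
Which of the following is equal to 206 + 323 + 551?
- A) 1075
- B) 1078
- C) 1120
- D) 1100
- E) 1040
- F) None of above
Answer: F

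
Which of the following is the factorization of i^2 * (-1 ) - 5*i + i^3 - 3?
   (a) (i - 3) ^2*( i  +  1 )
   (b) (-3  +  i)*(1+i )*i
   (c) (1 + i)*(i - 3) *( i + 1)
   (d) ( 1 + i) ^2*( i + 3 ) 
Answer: c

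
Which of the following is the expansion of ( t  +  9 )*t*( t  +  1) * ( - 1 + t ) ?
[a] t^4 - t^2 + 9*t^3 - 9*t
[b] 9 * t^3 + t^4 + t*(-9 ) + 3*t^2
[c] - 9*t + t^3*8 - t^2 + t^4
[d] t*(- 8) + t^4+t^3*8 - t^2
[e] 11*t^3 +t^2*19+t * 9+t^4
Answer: a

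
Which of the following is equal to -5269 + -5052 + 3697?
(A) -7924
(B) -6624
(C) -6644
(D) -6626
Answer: B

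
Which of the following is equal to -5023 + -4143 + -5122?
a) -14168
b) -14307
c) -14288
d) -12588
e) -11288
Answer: c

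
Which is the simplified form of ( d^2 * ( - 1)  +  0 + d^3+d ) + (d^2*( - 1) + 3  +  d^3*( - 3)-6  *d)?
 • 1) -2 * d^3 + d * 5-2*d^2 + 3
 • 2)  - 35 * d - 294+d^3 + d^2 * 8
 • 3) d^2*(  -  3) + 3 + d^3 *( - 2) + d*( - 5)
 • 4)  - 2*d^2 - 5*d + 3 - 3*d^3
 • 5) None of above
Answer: 5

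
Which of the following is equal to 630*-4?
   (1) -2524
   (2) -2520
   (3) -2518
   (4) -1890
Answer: 2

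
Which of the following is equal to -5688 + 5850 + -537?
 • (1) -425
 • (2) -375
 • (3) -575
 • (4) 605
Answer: 2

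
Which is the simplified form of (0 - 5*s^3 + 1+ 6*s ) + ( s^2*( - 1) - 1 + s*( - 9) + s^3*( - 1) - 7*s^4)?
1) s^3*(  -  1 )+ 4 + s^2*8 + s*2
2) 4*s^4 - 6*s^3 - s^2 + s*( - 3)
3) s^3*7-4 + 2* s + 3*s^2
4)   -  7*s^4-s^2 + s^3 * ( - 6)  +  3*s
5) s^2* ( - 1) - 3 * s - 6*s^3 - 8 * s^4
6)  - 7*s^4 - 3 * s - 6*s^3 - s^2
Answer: 6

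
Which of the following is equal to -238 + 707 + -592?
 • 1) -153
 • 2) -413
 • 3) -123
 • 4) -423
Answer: 3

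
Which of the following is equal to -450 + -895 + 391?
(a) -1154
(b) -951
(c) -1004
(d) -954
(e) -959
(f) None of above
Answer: d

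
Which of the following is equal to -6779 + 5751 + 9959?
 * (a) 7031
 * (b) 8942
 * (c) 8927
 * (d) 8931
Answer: d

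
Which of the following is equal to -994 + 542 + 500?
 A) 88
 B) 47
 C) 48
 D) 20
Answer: C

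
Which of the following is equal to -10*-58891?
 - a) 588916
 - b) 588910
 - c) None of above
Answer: b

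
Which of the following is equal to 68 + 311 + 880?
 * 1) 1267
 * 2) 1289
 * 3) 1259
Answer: 3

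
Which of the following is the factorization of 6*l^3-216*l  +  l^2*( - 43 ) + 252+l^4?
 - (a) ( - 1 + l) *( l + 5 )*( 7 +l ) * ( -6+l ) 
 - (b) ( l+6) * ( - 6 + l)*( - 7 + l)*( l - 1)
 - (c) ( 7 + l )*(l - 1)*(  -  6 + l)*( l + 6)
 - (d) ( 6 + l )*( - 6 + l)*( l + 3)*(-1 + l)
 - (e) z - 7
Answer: c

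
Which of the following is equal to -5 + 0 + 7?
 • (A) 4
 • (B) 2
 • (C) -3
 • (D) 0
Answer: B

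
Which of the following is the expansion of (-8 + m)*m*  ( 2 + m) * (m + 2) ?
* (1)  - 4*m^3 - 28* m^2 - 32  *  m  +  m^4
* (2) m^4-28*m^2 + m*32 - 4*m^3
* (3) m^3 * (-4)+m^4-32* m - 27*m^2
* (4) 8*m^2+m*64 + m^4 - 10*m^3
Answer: 1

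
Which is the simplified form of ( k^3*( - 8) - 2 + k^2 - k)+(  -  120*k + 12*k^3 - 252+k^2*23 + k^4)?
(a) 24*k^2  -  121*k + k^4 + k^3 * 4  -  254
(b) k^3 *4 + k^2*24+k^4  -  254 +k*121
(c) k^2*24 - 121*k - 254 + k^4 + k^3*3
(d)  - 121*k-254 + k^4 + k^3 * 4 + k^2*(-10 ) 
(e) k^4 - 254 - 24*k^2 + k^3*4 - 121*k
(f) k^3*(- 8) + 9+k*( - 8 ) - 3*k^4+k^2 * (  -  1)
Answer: a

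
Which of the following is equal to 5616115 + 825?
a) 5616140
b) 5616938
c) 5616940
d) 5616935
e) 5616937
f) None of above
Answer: c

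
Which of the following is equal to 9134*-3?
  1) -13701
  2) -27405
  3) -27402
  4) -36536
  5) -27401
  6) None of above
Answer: 3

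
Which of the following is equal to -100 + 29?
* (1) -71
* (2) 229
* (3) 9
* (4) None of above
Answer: 1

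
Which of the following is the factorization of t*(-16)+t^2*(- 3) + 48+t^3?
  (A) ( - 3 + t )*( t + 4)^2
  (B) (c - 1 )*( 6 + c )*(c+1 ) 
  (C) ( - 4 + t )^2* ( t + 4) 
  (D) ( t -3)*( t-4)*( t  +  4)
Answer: D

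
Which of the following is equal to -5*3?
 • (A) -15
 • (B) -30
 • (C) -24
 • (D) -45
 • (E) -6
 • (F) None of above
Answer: A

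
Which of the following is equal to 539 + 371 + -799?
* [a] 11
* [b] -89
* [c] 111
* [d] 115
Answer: c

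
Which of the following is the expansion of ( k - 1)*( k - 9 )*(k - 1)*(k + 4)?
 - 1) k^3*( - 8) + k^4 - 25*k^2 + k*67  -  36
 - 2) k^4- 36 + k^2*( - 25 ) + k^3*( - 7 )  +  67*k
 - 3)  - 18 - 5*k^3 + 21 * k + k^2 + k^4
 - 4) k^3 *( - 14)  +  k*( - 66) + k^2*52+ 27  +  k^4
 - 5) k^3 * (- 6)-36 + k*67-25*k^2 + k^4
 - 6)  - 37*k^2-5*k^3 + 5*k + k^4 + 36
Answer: 2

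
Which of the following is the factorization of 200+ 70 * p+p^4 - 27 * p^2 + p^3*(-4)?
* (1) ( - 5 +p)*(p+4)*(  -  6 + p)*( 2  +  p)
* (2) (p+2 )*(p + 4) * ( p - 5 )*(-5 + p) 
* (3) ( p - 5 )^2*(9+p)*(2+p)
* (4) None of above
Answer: 2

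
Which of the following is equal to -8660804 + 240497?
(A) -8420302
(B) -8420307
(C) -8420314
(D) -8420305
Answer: B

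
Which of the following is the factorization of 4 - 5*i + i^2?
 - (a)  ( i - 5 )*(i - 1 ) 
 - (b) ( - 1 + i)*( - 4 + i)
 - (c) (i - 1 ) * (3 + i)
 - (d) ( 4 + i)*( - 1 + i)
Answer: b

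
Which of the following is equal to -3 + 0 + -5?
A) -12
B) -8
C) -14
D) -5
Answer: B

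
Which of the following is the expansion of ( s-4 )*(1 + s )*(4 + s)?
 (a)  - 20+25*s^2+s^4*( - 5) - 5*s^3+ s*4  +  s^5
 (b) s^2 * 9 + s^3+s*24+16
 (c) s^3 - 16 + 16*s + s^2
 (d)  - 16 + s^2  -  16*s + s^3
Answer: d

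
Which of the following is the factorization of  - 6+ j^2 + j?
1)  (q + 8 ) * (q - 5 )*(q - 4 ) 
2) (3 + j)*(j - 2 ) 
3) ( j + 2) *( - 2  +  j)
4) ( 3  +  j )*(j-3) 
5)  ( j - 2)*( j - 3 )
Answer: 2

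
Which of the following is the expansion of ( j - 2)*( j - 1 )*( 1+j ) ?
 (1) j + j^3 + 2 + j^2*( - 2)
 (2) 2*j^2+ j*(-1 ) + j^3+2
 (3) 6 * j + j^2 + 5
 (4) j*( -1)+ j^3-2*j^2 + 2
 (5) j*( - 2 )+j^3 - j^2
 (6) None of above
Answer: 4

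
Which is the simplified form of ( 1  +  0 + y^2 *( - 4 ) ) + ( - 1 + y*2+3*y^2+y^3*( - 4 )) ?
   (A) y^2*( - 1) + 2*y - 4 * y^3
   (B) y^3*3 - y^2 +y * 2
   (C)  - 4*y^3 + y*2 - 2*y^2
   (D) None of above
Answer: A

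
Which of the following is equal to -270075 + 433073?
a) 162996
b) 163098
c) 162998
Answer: c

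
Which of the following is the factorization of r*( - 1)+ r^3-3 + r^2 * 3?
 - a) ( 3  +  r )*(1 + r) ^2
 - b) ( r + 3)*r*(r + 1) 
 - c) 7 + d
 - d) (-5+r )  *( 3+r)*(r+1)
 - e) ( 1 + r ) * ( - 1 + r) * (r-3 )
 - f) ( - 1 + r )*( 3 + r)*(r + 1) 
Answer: f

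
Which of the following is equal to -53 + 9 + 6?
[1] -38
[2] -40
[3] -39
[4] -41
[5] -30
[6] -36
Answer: 1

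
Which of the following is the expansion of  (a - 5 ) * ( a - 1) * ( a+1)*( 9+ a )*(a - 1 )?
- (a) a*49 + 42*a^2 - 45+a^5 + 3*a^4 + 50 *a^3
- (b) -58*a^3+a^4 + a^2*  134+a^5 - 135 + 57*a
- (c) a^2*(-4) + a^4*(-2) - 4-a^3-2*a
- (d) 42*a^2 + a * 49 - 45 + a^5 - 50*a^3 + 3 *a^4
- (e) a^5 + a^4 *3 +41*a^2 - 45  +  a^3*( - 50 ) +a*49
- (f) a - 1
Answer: d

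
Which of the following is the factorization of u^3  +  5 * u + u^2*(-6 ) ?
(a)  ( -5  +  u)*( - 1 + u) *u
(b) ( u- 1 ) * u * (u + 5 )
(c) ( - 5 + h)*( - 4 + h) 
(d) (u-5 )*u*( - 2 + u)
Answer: a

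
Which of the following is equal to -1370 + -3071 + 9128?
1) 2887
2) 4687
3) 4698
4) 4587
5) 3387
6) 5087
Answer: 2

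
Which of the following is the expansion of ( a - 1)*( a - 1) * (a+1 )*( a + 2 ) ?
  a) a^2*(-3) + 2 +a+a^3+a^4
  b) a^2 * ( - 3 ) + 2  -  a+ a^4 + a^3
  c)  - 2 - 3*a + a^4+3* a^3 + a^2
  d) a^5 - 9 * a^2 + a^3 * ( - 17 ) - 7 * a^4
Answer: b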